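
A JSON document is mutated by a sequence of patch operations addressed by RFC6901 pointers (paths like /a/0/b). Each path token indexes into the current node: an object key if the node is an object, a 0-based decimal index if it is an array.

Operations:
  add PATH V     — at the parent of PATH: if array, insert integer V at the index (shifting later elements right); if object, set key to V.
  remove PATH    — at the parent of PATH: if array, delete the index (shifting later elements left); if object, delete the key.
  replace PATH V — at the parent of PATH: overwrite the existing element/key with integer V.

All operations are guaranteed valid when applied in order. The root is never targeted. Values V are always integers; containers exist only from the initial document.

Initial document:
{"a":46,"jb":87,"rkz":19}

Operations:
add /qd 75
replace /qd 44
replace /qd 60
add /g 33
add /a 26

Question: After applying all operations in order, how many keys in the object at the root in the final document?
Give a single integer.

Answer: 5

Derivation:
After op 1 (add /qd 75): {"a":46,"jb":87,"qd":75,"rkz":19}
After op 2 (replace /qd 44): {"a":46,"jb":87,"qd":44,"rkz":19}
After op 3 (replace /qd 60): {"a":46,"jb":87,"qd":60,"rkz":19}
After op 4 (add /g 33): {"a":46,"g":33,"jb":87,"qd":60,"rkz":19}
After op 5 (add /a 26): {"a":26,"g":33,"jb":87,"qd":60,"rkz":19}
Size at the root: 5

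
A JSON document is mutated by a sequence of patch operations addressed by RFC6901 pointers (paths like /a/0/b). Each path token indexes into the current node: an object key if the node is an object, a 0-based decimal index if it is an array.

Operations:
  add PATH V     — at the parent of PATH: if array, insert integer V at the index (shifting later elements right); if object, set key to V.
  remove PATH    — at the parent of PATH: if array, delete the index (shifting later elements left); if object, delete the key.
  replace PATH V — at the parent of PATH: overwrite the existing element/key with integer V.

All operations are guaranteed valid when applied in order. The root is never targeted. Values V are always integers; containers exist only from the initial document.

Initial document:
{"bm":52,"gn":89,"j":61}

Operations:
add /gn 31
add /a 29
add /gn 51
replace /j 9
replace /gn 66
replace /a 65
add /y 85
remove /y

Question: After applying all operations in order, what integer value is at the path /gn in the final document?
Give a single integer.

After op 1 (add /gn 31): {"bm":52,"gn":31,"j":61}
After op 2 (add /a 29): {"a":29,"bm":52,"gn":31,"j":61}
After op 3 (add /gn 51): {"a":29,"bm":52,"gn":51,"j":61}
After op 4 (replace /j 9): {"a":29,"bm":52,"gn":51,"j":9}
After op 5 (replace /gn 66): {"a":29,"bm":52,"gn":66,"j":9}
After op 6 (replace /a 65): {"a":65,"bm":52,"gn":66,"j":9}
After op 7 (add /y 85): {"a":65,"bm":52,"gn":66,"j":9,"y":85}
After op 8 (remove /y): {"a":65,"bm":52,"gn":66,"j":9}
Value at /gn: 66

Answer: 66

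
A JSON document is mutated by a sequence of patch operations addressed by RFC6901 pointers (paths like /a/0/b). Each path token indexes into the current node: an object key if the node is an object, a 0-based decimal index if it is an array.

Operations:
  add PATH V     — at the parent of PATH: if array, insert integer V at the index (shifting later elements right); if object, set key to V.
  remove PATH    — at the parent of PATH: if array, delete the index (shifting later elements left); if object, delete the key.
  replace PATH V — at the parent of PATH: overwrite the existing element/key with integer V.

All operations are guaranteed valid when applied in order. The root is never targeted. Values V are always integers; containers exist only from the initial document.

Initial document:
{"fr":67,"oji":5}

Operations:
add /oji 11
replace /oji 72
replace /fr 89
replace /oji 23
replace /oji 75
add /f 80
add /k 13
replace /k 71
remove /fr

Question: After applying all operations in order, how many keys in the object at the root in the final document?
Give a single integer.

After op 1 (add /oji 11): {"fr":67,"oji":11}
After op 2 (replace /oji 72): {"fr":67,"oji":72}
After op 3 (replace /fr 89): {"fr":89,"oji":72}
After op 4 (replace /oji 23): {"fr":89,"oji":23}
After op 5 (replace /oji 75): {"fr":89,"oji":75}
After op 6 (add /f 80): {"f":80,"fr":89,"oji":75}
After op 7 (add /k 13): {"f":80,"fr":89,"k":13,"oji":75}
After op 8 (replace /k 71): {"f":80,"fr":89,"k":71,"oji":75}
After op 9 (remove /fr): {"f":80,"k":71,"oji":75}
Size at the root: 3

Answer: 3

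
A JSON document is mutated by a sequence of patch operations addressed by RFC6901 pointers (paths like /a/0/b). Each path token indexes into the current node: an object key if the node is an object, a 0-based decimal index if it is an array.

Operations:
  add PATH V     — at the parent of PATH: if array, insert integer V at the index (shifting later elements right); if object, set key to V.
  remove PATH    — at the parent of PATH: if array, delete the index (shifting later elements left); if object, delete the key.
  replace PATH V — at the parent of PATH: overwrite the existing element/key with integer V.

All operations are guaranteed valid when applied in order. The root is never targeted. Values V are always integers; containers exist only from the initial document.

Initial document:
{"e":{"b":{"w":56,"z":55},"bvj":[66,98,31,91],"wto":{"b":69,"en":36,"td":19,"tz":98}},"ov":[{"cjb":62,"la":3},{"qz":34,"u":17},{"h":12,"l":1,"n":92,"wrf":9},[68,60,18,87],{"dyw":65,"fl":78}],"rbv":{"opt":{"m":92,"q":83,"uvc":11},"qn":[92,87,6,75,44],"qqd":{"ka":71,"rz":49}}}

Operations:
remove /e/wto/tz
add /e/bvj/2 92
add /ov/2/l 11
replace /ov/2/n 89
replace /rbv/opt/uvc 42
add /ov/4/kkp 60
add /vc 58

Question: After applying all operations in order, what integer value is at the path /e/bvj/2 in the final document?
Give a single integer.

Answer: 92

Derivation:
After op 1 (remove /e/wto/tz): {"e":{"b":{"w":56,"z":55},"bvj":[66,98,31,91],"wto":{"b":69,"en":36,"td":19}},"ov":[{"cjb":62,"la":3},{"qz":34,"u":17},{"h":12,"l":1,"n":92,"wrf":9},[68,60,18,87],{"dyw":65,"fl":78}],"rbv":{"opt":{"m":92,"q":83,"uvc":11},"qn":[92,87,6,75,44],"qqd":{"ka":71,"rz":49}}}
After op 2 (add /e/bvj/2 92): {"e":{"b":{"w":56,"z":55},"bvj":[66,98,92,31,91],"wto":{"b":69,"en":36,"td":19}},"ov":[{"cjb":62,"la":3},{"qz":34,"u":17},{"h":12,"l":1,"n":92,"wrf":9},[68,60,18,87],{"dyw":65,"fl":78}],"rbv":{"opt":{"m":92,"q":83,"uvc":11},"qn":[92,87,6,75,44],"qqd":{"ka":71,"rz":49}}}
After op 3 (add /ov/2/l 11): {"e":{"b":{"w":56,"z":55},"bvj":[66,98,92,31,91],"wto":{"b":69,"en":36,"td":19}},"ov":[{"cjb":62,"la":3},{"qz":34,"u":17},{"h":12,"l":11,"n":92,"wrf":9},[68,60,18,87],{"dyw":65,"fl":78}],"rbv":{"opt":{"m":92,"q":83,"uvc":11},"qn":[92,87,6,75,44],"qqd":{"ka":71,"rz":49}}}
After op 4 (replace /ov/2/n 89): {"e":{"b":{"w":56,"z":55},"bvj":[66,98,92,31,91],"wto":{"b":69,"en":36,"td":19}},"ov":[{"cjb":62,"la":3},{"qz":34,"u":17},{"h":12,"l":11,"n":89,"wrf":9},[68,60,18,87],{"dyw":65,"fl":78}],"rbv":{"opt":{"m":92,"q":83,"uvc":11},"qn":[92,87,6,75,44],"qqd":{"ka":71,"rz":49}}}
After op 5 (replace /rbv/opt/uvc 42): {"e":{"b":{"w":56,"z":55},"bvj":[66,98,92,31,91],"wto":{"b":69,"en":36,"td":19}},"ov":[{"cjb":62,"la":3},{"qz":34,"u":17},{"h":12,"l":11,"n":89,"wrf":9},[68,60,18,87],{"dyw":65,"fl":78}],"rbv":{"opt":{"m":92,"q":83,"uvc":42},"qn":[92,87,6,75,44],"qqd":{"ka":71,"rz":49}}}
After op 6 (add /ov/4/kkp 60): {"e":{"b":{"w":56,"z":55},"bvj":[66,98,92,31,91],"wto":{"b":69,"en":36,"td":19}},"ov":[{"cjb":62,"la":3},{"qz":34,"u":17},{"h":12,"l":11,"n":89,"wrf":9},[68,60,18,87],{"dyw":65,"fl":78,"kkp":60}],"rbv":{"opt":{"m":92,"q":83,"uvc":42},"qn":[92,87,6,75,44],"qqd":{"ka":71,"rz":49}}}
After op 7 (add /vc 58): {"e":{"b":{"w":56,"z":55},"bvj":[66,98,92,31,91],"wto":{"b":69,"en":36,"td":19}},"ov":[{"cjb":62,"la":3},{"qz":34,"u":17},{"h":12,"l":11,"n":89,"wrf":9},[68,60,18,87],{"dyw":65,"fl":78,"kkp":60}],"rbv":{"opt":{"m":92,"q":83,"uvc":42},"qn":[92,87,6,75,44],"qqd":{"ka":71,"rz":49}},"vc":58}
Value at /e/bvj/2: 92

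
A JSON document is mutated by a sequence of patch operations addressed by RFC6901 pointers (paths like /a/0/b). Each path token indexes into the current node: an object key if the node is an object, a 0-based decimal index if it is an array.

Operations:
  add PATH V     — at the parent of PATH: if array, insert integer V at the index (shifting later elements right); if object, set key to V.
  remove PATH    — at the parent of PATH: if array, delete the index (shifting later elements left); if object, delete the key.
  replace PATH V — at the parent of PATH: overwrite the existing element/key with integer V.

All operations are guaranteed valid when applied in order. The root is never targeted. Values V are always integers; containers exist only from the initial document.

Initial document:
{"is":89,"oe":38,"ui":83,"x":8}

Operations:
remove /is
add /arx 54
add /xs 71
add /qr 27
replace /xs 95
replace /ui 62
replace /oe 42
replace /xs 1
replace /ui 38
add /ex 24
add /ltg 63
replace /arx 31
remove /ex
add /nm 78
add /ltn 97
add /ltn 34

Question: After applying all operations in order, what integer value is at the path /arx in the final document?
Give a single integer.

After op 1 (remove /is): {"oe":38,"ui":83,"x":8}
After op 2 (add /arx 54): {"arx":54,"oe":38,"ui":83,"x":8}
After op 3 (add /xs 71): {"arx":54,"oe":38,"ui":83,"x":8,"xs":71}
After op 4 (add /qr 27): {"arx":54,"oe":38,"qr":27,"ui":83,"x":8,"xs":71}
After op 5 (replace /xs 95): {"arx":54,"oe":38,"qr":27,"ui":83,"x":8,"xs":95}
After op 6 (replace /ui 62): {"arx":54,"oe":38,"qr":27,"ui":62,"x":8,"xs":95}
After op 7 (replace /oe 42): {"arx":54,"oe":42,"qr":27,"ui":62,"x":8,"xs":95}
After op 8 (replace /xs 1): {"arx":54,"oe":42,"qr":27,"ui":62,"x":8,"xs":1}
After op 9 (replace /ui 38): {"arx":54,"oe":42,"qr":27,"ui":38,"x":8,"xs":1}
After op 10 (add /ex 24): {"arx":54,"ex":24,"oe":42,"qr":27,"ui":38,"x":8,"xs":1}
After op 11 (add /ltg 63): {"arx":54,"ex":24,"ltg":63,"oe":42,"qr":27,"ui":38,"x":8,"xs":1}
After op 12 (replace /arx 31): {"arx":31,"ex":24,"ltg":63,"oe":42,"qr":27,"ui":38,"x":8,"xs":1}
After op 13 (remove /ex): {"arx":31,"ltg":63,"oe":42,"qr":27,"ui":38,"x":8,"xs":1}
After op 14 (add /nm 78): {"arx":31,"ltg":63,"nm":78,"oe":42,"qr":27,"ui":38,"x":8,"xs":1}
After op 15 (add /ltn 97): {"arx":31,"ltg":63,"ltn":97,"nm":78,"oe":42,"qr":27,"ui":38,"x":8,"xs":1}
After op 16 (add /ltn 34): {"arx":31,"ltg":63,"ltn":34,"nm":78,"oe":42,"qr":27,"ui":38,"x":8,"xs":1}
Value at /arx: 31

Answer: 31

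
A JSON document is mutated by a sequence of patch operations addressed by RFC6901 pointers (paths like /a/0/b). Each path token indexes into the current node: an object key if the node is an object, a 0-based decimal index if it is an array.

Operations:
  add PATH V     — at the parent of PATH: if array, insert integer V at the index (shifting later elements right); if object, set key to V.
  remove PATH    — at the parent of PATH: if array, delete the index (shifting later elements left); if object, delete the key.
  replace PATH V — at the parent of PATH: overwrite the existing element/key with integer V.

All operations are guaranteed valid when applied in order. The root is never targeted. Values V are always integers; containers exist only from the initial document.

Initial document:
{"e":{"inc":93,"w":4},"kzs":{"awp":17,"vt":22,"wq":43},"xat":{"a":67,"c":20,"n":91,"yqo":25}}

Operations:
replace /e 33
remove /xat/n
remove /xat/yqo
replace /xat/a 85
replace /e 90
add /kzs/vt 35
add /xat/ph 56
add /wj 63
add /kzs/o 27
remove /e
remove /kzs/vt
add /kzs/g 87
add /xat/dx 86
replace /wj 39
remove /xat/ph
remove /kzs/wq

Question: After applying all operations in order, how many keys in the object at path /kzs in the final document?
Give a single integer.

After op 1 (replace /e 33): {"e":33,"kzs":{"awp":17,"vt":22,"wq":43},"xat":{"a":67,"c":20,"n":91,"yqo":25}}
After op 2 (remove /xat/n): {"e":33,"kzs":{"awp":17,"vt":22,"wq":43},"xat":{"a":67,"c":20,"yqo":25}}
After op 3 (remove /xat/yqo): {"e":33,"kzs":{"awp":17,"vt":22,"wq":43},"xat":{"a":67,"c":20}}
After op 4 (replace /xat/a 85): {"e":33,"kzs":{"awp":17,"vt":22,"wq":43},"xat":{"a":85,"c":20}}
After op 5 (replace /e 90): {"e":90,"kzs":{"awp":17,"vt":22,"wq":43},"xat":{"a":85,"c":20}}
After op 6 (add /kzs/vt 35): {"e":90,"kzs":{"awp":17,"vt":35,"wq":43},"xat":{"a":85,"c":20}}
After op 7 (add /xat/ph 56): {"e":90,"kzs":{"awp":17,"vt":35,"wq":43},"xat":{"a":85,"c":20,"ph":56}}
After op 8 (add /wj 63): {"e":90,"kzs":{"awp":17,"vt":35,"wq":43},"wj":63,"xat":{"a":85,"c":20,"ph":56}}
After op 9 (add /kzs/o 27): {"e":90,"kzs":{"awp":17,"o":27,"vt":35,"wq":43},"wj":63,"xat":{"a":85,"c":20,"ph":56}}
After op 10 (remove /e): {"kzs":{"awp":17,"o":27,"vt":35,"wq":43},"wj":63,"xat":{"a":85,"c":20,"ph":56}}
After op 11 (remove /kzs/vt): {"kzs":{"awp":17,"o":27,"wq":43},"wj":63,"xat":{"a":85,"c":20,"ph":56}}
After op 12 (add /kzs/g 87): {"kzs":{"awp":17,"g":87,"o":27,"wq":43},"wj":63,"xat":{"a":85,"c":20,"ph":56}}
After op 13 (add /xat/dx 86): {"kzs":{"awp":17,"g":87,"o":27,"wq":43},"wj":63,"xat":{"a":85,"c":20,"dx":86,"ph":56}}
After op 14 (replace /wj 39): {"kzs":{"awp":17,"g":87,"o":27,"wq":43},"wj":39,"xat":{"a":85,"c":20,"dx":86,"ph":56}}
After op 15 (remove /xat/ph): {"kzs":{"awp":17,"g":87,"o":27,"wq":43},"wj":39,"xat":{"a":85,"c":20,"dx":86}}
After op 16 (remove /kzs/wq): {"kzs":{"awp":17,"g":87,"o":27},"wj":39,"xat":{"a":85,"c":20,"dx":86}}
Size at path /kzs: 3

Answer: 3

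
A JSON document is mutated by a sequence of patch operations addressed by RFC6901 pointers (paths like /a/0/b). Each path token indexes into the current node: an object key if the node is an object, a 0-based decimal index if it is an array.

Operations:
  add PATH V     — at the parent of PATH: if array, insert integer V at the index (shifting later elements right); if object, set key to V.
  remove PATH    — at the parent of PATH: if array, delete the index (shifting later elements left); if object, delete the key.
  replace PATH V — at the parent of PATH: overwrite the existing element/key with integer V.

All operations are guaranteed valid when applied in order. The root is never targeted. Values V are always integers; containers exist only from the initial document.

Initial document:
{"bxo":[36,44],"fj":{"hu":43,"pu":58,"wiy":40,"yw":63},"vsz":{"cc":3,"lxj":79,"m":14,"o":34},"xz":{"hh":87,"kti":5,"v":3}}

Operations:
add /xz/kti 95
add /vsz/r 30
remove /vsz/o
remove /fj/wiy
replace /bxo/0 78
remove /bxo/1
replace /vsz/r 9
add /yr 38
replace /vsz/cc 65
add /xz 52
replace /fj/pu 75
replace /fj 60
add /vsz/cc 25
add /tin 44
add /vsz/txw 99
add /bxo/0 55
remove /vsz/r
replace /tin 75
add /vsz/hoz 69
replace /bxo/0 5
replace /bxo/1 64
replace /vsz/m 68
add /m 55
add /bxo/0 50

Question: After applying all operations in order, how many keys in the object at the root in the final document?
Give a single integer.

Answer: 7

Derivation:
After op 1 (add /xz/kti 95): {"bxo":[36,44],"fj":{"hu":43,"pu":58,"wiy":40,"yw":63},"vsz":{"cc":3,"lxj":79,"m":14,"o":34},"xz":{"hh":87,"kti":95,"v":3}}
After op 2 (add /vsz/r 30): {"bxo":[36,44],"fj":{"hu":43,"pu":58,"wiy":40,"yw":63},"vsz":{"cc":3,"lxj":79,"m":14,"o":34,"r":30},"xz":{"hh":87,"kti":95,"v":3}}
After op 3 (remove /vsz/o): {"bxo":[36,44],"fj":{"hu":43,"pu":58,"wiy":40,"yw":63},"vsz":{"cc":3,"lxj":79,"m":14,"r":30},"xz":{"hh":87,"kti":95,"v":3}}
After op 4 (remove /fj/wiy): {"bxo":[36,44],"fj":{"hu":43,"pu":58,"yw":63},"vsz":{"cc":3,"lxj":79,"m":14,"r":30},"xz":{"hh":87,"kti":95,"v":3}}
After op 5 (replace /bxo/0 78): {"bxo":[78,44],"fj":{"hu":43,"pu":58,"yw":63},"vsz":{"cc":3,"lxj":79,"m":14,"r":30},"xz":{"hh":87,"kti":95,"v":3}}
After op 6 (remove /bxo/1): {"bxo":[78],"fj":{"hu":43,"pu":58,"yw":63},"vsz":{"cc":3,"lxj":79,"m":14,"r":30},"xz":{"hh":87,"kti":95,"v":3}}
After op 7 (replace /vsz/r 9): {"bxo":[78],"fj":{"hu":43,"pu":58,"yw":63},"vsz":{"cc":3,"lxj":79,"m":14,"r":9},"xz":{"hh":87,"kti":95,"v":3}}
After op 8 (add /yr 38): {"bxo":[78],"fj":{"hu":43,"pu":58,"yw":63},"vsz":{"cc":3,"lxj":79,"m":14,"r":9},"xz":{"hh":87,"kti":95,"v":3},"yr":38}
After op 9 (replace /vsz/cc 65): {"bxo":[78],"fj":{"hu":43,"pu":58,"yw":63},"vsz":{"cc":65,"lxj":79,"m":14,"r":9},"xz":{"hh":87,"kti":95,"v":3},"yr":38}
After op 10 (add /xz 52): {"bxo":[78],"fj":{"hu":43,"pu":58,"yw":63},"vsz":{"cc":65,"lxj":79,"m":14,"r":9},"xz":52,"yr":38}
After op 11 (replace /fj/pu 75): {"bxo":[78],"fj":{"hu":43,"pu":75,"yw":63},"vsz":{"cc":65,"lxj":79,"m":14,"r":9},"xz":52,"yr":38}
After op 12 (replace /fj 60): {"bxo":[78],"fj":60,"vsz":{"cc":65,"lxj":79,"m":14,"r":9},"xz":52,"yr":38}
After op 13 (add /vsz/cc 25): {"bxo":[78],"fj":60,"vsz":{"cc":25,"lxj":79,"m":14,"r":9},"xz":52,"yr":38}
After op 14 (add /tin 44): {"bxo":[78],"fj":60,"tin":44,"vsz":{"cc":25,"lxj":79,"m":14,"r":9},"xz":52,"yr":38}
After op 15 (add /vsz/txw 99): {"bxo":[78],"fj":60,"tin":44,"vsz":{"cc":25,"lxj":79,"m":14,"r":9,"txw":99},"xz":52,"yr":38}
After op 16 (add /bxo/0 55): {"bxo":[55,78],"fj":60,"tin":44,"vsz":{"cc":25,"lxj":79,"m":14,"r":9,"txw":99},"xz":52,"yr":38}
After op 17 (remove /vsz/r): {"bxo":[55,78],"fj":60,"tin":44,"vsz":{"cc":25,"lxj":79,"m":14,"txw":99},"xz":52,"yr":38}
After op 18 (replace /tin 75): {"bxo":[55,78],"fj":60,"tin":75,"vsz":{"cc":25,"lxj":79,"m":14,"txw":99},"xz":52,"yr":38}
After op 19 (add /vsz/hoz 69): {"bxo":[55,78],"fj":60,"tin":75,"vsz":{"cc":25,"hoz":69,"lxj":79,"m":14,"txw":99},"xz":52,"yr":38}
After op 20 (replace /bxo/0 5): {"bxo":[5,78],"fj":60,"tin":75,"vsz":{"cc":25,"hoz":69,"lxj":79,"m":14,"txw":99},"xz":52,"yr":38}
After op 21 (replace /bxo/1 64): {"bxo":[5,64],"fj":60,"tin":75,"vsz":{"cc":25,"hoz":69,"lxj":79,"m":14,"txw":99},"xz":52,"yr":38}
After op 22 (replace /vsz/m 68): {"bxo":[5,64],"fj":60,"tin":75,"vsz":{"cc":25,"hoz":69,"lxj":79,"m":68,"txw":99},"xz":52,"yr":38}
After op 23 (add /m 55): {"bxo":[5,64],"fj":60,"m":55,"tin":75,"vsz":{"cc":25,"hoz":69,"lxj":79,"m":68,"txw":99},"xz":52,"yr":38}
After op 24 (add /bxo/0 50): {"bxo":[50,5,64],"fj":60,"m":55,"tin":75,"vsz":{"cc":25,"hoz":69,"lxj":79,"m":68,"txw":99},"xz":52,"yr":38}
Size at the root: 7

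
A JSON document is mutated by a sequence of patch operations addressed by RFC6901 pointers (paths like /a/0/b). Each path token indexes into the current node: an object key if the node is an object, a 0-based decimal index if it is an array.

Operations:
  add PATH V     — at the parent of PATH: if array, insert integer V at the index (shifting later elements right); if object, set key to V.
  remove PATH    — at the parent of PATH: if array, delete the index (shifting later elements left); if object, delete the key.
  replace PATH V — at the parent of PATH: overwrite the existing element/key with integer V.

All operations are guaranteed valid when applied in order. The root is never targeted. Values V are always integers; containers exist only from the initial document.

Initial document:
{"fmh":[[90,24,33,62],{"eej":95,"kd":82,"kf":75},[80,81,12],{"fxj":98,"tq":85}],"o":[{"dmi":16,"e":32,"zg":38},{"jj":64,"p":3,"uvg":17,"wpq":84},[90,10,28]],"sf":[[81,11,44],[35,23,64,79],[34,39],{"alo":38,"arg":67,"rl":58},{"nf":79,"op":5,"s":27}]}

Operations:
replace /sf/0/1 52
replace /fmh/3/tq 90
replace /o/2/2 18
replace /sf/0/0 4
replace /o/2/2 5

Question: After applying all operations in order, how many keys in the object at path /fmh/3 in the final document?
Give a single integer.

After op 1 (replace /sf/0/1 52): {"fmh":[[90,24,33,62],{"eej":95,"kd":82,"kf":75},[80,81,12],{"fxj":98,"tq":85}],"o":[{"dmi":16,"e":32,"zg":38},{"jj":64,"p":3,"uvg":17,"wpq":84},[90,10,28]],"sf":[[81,52,44],[35,23,64,79],[34,39],{"alo":38,"arg":67,"rl":58},{"nf":79,"op":5,"s":27}]}
After op 2 (replace /fmh/3/tq 90): {"fmh":[[90,24,33,62],{"eej":95,"kd":82,"kf":75},[80,81,12],{"fxj":98,"tq":90}],"o":[{"dmi":16,"e":32,"zg":38},{"jj":64,"p":3,"uvg":17,"wpq":84},[90,10,28]],"sf":[[81,52,44],[35,23,64,79],[34,39],{"alo":38,"arg":67,"rl":58},{"nf":79,"op":5,"s":27}]}
After op 3 (replace /o/2/2 18): {"fmh":[[90,24,33,62],{"eej":95,"kd":82,"kf":75},[80,81,12],{"fxj":98,"tq":90}],"o":[{"dmi":16,"e":32,"zg":38},{"jj":64,"p":3,"uvg":17,"wpq":84},[90,10,18]],"sf":[[81,52,44],[35,23,64,79],[34,39],{"alo":38,"arg":67,"rl":58},{"nf":79,"op":5,"s":27}]}
After op 4 (replace /sf/0/0 4): {"fmh":[[90,24,33,62],{"eej":95,"kd":82,"kf":75},[80,81,12],{"fxj":98,"tq":90}],"o":[{"dmi":16,"e":32,"zg":38},{"jj":64,"p":3,"uvg":17,"wpq":84},[90,10,18]],"sf":[[4,52,44],[35,23,64,79],[34,39],{"alo":38,"arg":67,"rl":58},{"nf":79,"op":5,"s":27}]}
After op 5 (replace /o/2/2 5): {"fmh":[[90,24,33,62],{"eej":95,"kd":82,"kf":75},[80,81,12],{"fxj":98,"tq":90}],"o":[{"dmi":16,"e":32,"zg":38},{"jj":64,"p":3,"uvg":17,"wpq":84},[90,10,5]],"sf":[[4,52,44],[35,23,64,79],[34,39],{"alo":38,"arg":67,"rl":58},{"nf":79,"op":5,"s":27}]}
Size at path /fmh/3: 2

Answer: 2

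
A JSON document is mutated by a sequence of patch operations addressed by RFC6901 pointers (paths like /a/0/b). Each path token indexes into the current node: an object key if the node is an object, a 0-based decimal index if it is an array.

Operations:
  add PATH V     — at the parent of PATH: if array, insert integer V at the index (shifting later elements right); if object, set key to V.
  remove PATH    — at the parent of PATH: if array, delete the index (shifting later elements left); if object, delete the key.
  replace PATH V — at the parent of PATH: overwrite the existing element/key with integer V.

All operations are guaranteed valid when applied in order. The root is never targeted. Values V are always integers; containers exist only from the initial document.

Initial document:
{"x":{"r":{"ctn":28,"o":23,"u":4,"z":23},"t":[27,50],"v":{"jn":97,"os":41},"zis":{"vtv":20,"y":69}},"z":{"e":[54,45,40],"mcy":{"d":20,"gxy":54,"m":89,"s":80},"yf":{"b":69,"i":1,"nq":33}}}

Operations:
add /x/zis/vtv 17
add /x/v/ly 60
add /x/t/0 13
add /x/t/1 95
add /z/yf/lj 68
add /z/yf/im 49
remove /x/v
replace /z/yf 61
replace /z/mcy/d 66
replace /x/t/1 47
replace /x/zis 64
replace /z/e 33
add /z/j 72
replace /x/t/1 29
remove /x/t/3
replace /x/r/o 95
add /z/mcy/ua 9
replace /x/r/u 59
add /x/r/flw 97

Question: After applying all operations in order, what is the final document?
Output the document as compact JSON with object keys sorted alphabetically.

After op 1 (add /x/zis/vtv 17): {"x":{"r":{"ctn":28,"o":23,"u":4,"z":23},"t":[27,50],"v":{"jn":97,"os":41},"zis":{"vtv":17,"y":69}},"z":{"e":[54,45,40],"mcy":{"d":20,"gxy":54,"m":89,"s":80},"yf":{"b":69,"i":1,"nq":33}}}
After op 2 (add /x/v/ly 60): {"x":{"r":{"ctn":28,"o":23,"u":4,"z":23},"t":[27,50],"v":{"jn":97,"ly":60,"os":41},"zis":{"vtv":17,"y":69}},"z":{"e":[54,45,40],"mcy":{"d":20,"gxy":54,"m":89,"s":80},"yf":{"b":69,"i":1,"nq":33}}}
After op 3 (add /x/t/0 13): {"x":{"r":{"ctn":28,"o":23,"u":4,"z":23},"t":[13,27,50],"v":{"jn":97,"ly":60,"os":41},"zis":{"vtv":17,"y":69}},"z":{"e":[54,45,40],"mcy":{"d":20,"gxy":54,"m":89,"s":80},"yf":{"b":69,"i":1,"nq":33}}}
After op 4 (add /x/t/1 95): {"x":{"r":{"ctn":28,"o":23,"u":4,"z":23},"t":[13,95,27,50],"v":{"jn":97,"ly":60,"os":41},"zis":{"vtv":17,"y":69}},"z":{"e":[54,45,40],"mcy":{"d":20,"gxy":54,"m":89,"s":80},"yf":{"b":69,"i":1,"nq":33}}}
After op 5 (add /z/yf/lj 68): {"x":{"r":{"ctn":28,"o":23,"u":4,"z":23},"t":[13,95,27,50],"v":{"jn":97,"ly":60,"os":41},"zis":{"vtv":17,"y":69}},"z":{"e":[54,45,40],"mcy":{"d":20,"gxy":54,"m":89,"s":80},"yf":{"b":69,"i":1,"lj":68,"nq":33}}}
After op 6 (add /z/yf/im 49): {"x":{"r":{"ctn":28,"o":23,"u":4,"z":23},"t":[13,95,27,50],"v":{"jn":97,"ly":60,"os":41},"zis":{"vtv":17,"y":69}},"z":{"e":[54,45,40],"mcy":{"d":20,"gxy":54,"m":89,"s":80},"yf":{"b":69,"i":1,"im":49,"lj":68,"nq":33}}}
After op 7 (remove /x/v): {"x":{"r":{"ctn":28,"o":23,"u":4,"z":23},"t":[13,95,27,50],"zis":{"vtv":17,"y":69}},"z":{"e":[54,45,40],"mcy":{"d":20,"gxy":54,"m":89,"s":80},"yf":{"b":69,"i":1,"im":49,"lj":68,"nq":33}}}
After op 8 (replace /z/yf 61): {"x":{"r":{"ctn":28,"o":23,"u":4,"z":23},"t":[13,95,27,50],"zis":{"vtv":17,"y":69}},"z":{"e":[54,45,40],"mcy":{"d":20,"gxy":54,"m":89,"s":80},"yf":61}}
After op 9 (replace /z/mcy/d 66): {"x":{"r":{"ctn":28,"o":23,"u":4,"z":23},"t":[13,95,27,50],"zis":{"vtv":17,"y":69}},"z":{"e":[54,45,40],"mcy":{"d":66,"gxy":54,"m":89,"s":80},"yf":61}}
After op 10 (replace /x/t/1 47): {"x":{"r":{"ctn":28,"o":23,"u":4,"z":23},"t":[13,47,27,50],"zis":{"vtv":17,"y":69}},"z":{"e":[54,45,40],"mcy":{"d":66,"gxy":54,"m":89,"s":80},"yf":61}}
After op 11 (replace /x/zis 64): {"x":{"r":{"ctn":28,"o":23,"u":4,"z":23},"t":[13,47,27,50],"zis":64},"z":{"e":[54,45,40],"mcy":{"d":66,"gxy":54,"m":89,"s":80},"yf":61}}
After op 12 (replace /z/e 33): {"x":{"r":{"ctn":28,"o":23,"u":4,"z":23},"t":[13,47,27,50],"zis":64},"z":{"e":33,"mcy":{"d":66,"gxy":54,"m":89,"s":80},"yf":61}}
After op 13 (add /z/j 72): {"x":{"r":{"ctn":28,"o":23,"u":4,"z":23},"t":[13,47,27,50],"zis":64},"z":{"e":33,"j":72,"mcy":{"d":66,"gxy":54,"m":89,"s":80},"yf":61}}
After op 14 (replace /x/t/1 29): {"x":{"r":{"ctn":28,"o":23,"u":4,"z":23},"t":[13,29,27,50],"zis":64},"z":{"e":33,"j":72,"mcy":{"d":66,"gxy":54,"m":89,"s":80},"yf":61}}
After op 15 (remove /x/t/3): {"x":{"r":{"ctn":28,"o":23,"u":4,"z":23},"t":[13,29,27],"zis":64},"z":{"e":33,"j":72,"mcy":{"d":66,"gxy":54,"m":89,"s":80},"yf":61}}
After op 16 (replace /x/r/o 95): {"x":{"r":{"ctn":28,"o":95,"u":4,"z":23},"t":[13,29,27],"zis":64},"z":{"e":33,"j":72,"mcy":{"d":66,"gxy":54,"m":89,"s":80},"yf":61}}
After op 17 (add /z/mcy/ua 9): {"x":{"r":{"ctn":28,"o":95,"u":4,"z":23},"t":[13,29,27],"zis":64},"z":{"e":33,"j":72,"mcy":{"d":66,"gxy":54,"m":89,"s":80,"ua":9},"yf":61}}
After op 18 (replace /x/r/u 59): {"x":{"r":{"ctn":28,"o":95,"u":59,"z":23},"t":[13,29,27],"zis":64},"z":{"e":33,"j":72,"mcy":{"d":66,"gxy":54,"m":89,"s":80,"ua":9},"yf":61}}
After op 19 (add /x/r/flw 97): {"x":{"r":{"ctn":28,"flw":97,"o":95,"u":59,"z":23},"t":[13,29,27],"zis":64},"z":{"e":33,"j":72,"mcy":{"d":66,"gxy":54,"m":89,"s":80,"ua":9},"yf":61}}

Answer: {"x":{"r":{"ctn":28,"flw":97,"o":95,"u":59,"z":23},"t":[13,29,27],"zis":64},"z":{"e":33,"j":72,"mcy":{"d":66,"gxy":54,"m":89,"s":80,"ua":9},"yf":61}}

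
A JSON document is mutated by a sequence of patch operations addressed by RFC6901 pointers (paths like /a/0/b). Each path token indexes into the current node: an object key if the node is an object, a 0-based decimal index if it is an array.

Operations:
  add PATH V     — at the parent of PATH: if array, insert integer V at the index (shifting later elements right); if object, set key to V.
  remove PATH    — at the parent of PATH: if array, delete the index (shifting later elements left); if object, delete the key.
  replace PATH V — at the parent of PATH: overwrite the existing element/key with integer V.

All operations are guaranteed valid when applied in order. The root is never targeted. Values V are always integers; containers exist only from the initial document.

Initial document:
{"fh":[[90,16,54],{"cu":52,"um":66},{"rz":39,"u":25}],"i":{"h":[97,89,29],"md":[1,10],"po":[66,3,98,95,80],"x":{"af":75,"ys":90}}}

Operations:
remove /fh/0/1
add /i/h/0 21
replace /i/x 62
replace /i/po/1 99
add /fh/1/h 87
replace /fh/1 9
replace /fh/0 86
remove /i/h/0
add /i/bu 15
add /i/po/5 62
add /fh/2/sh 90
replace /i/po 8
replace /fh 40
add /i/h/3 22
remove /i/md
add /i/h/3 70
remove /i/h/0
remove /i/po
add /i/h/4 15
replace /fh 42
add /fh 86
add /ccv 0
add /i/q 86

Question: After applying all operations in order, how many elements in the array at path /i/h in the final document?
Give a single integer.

After op 1 (remove /fh/0/1): {"fh":[[90,54],{"cu":52,"um":66},{"rz":39,"u":25}],"i":{"h":[97,89,29],"md":[1,10],"po":[66,3,98,95,80],"x":{"af":75,"ys":90}}}
After op 2 (add /i/h/0 21): {"fh":[[90,54],{"cu":52,"um":66},{"rz":39,"u":25}],"i":{"h":[21,97,89,29],"md":[1,10],"po":[66,3,98,95,80],"x":{"af":75,"ys":90}}}
After op 3 (replace /i/x 62): {"fh":[[90,54],{"cu":52,"um":66},{"rz":39,"u":25}],"i":{"h":[21,97,89,29],"md":[1,10],"po":[66,3,98,95,80],"x":62}}
After op 4 (replace /i/po/1 99): {"fh":[[90,54],{"cu":52,"um":66},{"rz":39,"u":25}],"i":{"h":[21,97,89,29],"md":[1,10],"po":[66,99,98,95,80],"x":62}}
After op 5 (add /fh/1/h 87): {"fh":[[90,54],{"cu":52,"h":87,"um":66},{"rz":39,"u":25}],"i":{"h":[21,97,89,29],"md":[1,10],"po":[66,99,98,95,80],"x":62}}
After op 6 (replace /fh/1 9): {"fh":[[90,54],9,{"rz":39,"u":25}],"i":{"h":[21,97,89,29],"md":[1,10],"po":[66,99,98,95,80],"x":62}}
After op 7 (replace /fh/0 86): {"fh":[86,9,{"rz":39,"u":25}],"i":{"h":[21,97,89,29],"md":[1,10],"po":[66,99,98,95,80],"x":62}}
After op 8 (remove /i/h/0): {"fh":[86,9,{"rz":39,"u":25}],"i":{"h":[97,89,29],"md":[1,10],"po":[66,99,98,95,80],"x":62}}
After op 9 (add /i/bu 15): {"fh":[86,9,{"rz":39,"u":25}],"i":{"bu":15,"h":[97,89,29],"md":[1,10],"po":[66,99,98,95,80],"x":62}}
After op 10 (add /i/po/5 62): {"fh":[86,9,{"rz":39,"u":25}],"i":{"bu":15,"h":[97,89,29],"md":[1,10],"po":[66,99,98,95,80,62],"x":62}}
After op 11 (add /fh/2/sh 90): {"fh":[86,9,{"rz":39,"sh":90,"u":25}],"i":{"bu":15,"h":[97,89,29],"md":[1,10],"po":[66,99,98,95,80,62],"x":62}}
After op 12 (replace /i/po 8): {"fh":[86,9,{"rz":39,"sh":90,"u":25}],"i":{"bu":15,"h":[97,89,29],"md":[1,10],"po":8,"x":62}}
After op 13 (replace /fh 40): {"fh":40,"i":{"bu":15,"h":[97,89,29],"md":[1,10],"po":8,"x":62}}
After op 14 (add /i/h/3 22): {"fh":40,"i":{"bu":15,"h":[97,89,29,22],"md":[1,10],"po":8,"x":62}}
After op 15 (remove /i/md): {"fh":40,"i":{"bu":15,"h":[97,89,29,22],"po":8,"x":62}}
After op 16 (add /i/h/3 70): {"fh":40,"i":{"bu":15,"h":[97,89,29,70,22],"po":8,"x":62}}
After op 17 (remove /i/h/0): {"fh":40,"i":{"bu":15,"h":[89,29,70,22],"po":8,"x":62}}
After op 18 (remove /i/po): {"fh":40,"i":{"bu":15,"h":[89,29,70,22],"x":62}}
After op 19 (add /i/h/4 15): {"fh":40,"i":{"bu":15,"h":[89,29,70,22,15],"x":62}}
After op 20 (replace /fh 42): {"fh":42,"i":{"bu":15,"h":[89,29,70,22,15],"x":62}}
After op 21 (add /fh 86): {"fh":86,"i":{"bu":15,"h":[89,29,70,22,15],"x":62}}
After op 22 (add /ccv 0): {"ccv":0,"fh":86,"i":{"bu":15,"h":[89,29,70,22,15],"x":62}}
After op 23 (add /i/q 86): {"ccv":0,"fh":86,"i":{"bu":15,"h":[89,29,70,22,15],"q":86,"x":62}}
Size at path /i/h: 5

Answer: 5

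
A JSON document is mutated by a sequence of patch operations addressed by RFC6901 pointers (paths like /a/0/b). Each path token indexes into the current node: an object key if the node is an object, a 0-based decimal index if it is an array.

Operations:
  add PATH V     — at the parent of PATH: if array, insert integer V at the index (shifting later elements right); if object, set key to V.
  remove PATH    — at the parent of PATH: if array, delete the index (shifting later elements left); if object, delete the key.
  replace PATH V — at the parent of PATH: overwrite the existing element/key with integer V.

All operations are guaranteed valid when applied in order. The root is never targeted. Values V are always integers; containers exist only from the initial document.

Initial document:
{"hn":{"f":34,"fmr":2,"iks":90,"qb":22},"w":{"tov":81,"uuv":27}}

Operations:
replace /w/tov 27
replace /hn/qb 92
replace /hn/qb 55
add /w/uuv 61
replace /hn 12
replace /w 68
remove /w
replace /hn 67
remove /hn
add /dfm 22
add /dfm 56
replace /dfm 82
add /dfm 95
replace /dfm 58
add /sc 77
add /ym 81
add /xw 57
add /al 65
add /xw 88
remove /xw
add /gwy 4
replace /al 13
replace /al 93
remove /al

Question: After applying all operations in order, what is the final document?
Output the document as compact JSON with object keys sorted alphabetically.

Answer: {"dfm":58,"gwy":4,"sc":77,"ym":81}

Derivation:
After op 1 (replace /w/tov 27): {"hn":{"f":34,"fmr":2,"iks":90,"qb":22},"w":{"tov":27,"uuv":27}}
After op 2 (replace /hn/qb 92): {"hn":{"f":34,"fmr":2,"iks":90,"qb":92},"w":{"tov":27,"uuv":27}}
After op 3 (replace /hn/qb 55): {"hn":{"f":34,"fmr":2,"iks":90,"qb":55},"w":{"tov":27,"uuv":27}}
After op 4 (add /w/uuv 61): {"hn":{"f":34,"fmr":2,"iks":90,"qb":55},"w":{"tov":27,"uuv":61}}
After op 5 (replace /hn 12): {"hn":12,"w":{"tov":27,"uuv":61}}
After op 6 (replace /w 68): {"hn":12,"w":68}
After op 7 (remove /w): {"hn":12}
After op 8 (replace /hn 67): {"hn":67}
After op 9 (remove /hn): {}
After op 10 (add /dfm 22): {"dfm":22}
After op 11 (add /dfm 56): {"dfm":56}
After op 12 (replace /dfm 82): {"dfm":82}
After op 13 (add /dfm 95): {"dfm":95}
After op 14 (replace /dfm 58): {"dfm":58}
After op 15 (add /sc 77): {"dfm":58,"sc":77}
After op 16 (add /ym 81): {"dfm":58,"sc":77,"ym":81}
After op 17 (add /xw 57): {"dfm":58,"sc":77,"xw":57,"ym":81}
After op 18 (add /al 65): {"al":65,"dfm":58,"sc":77,"xw":57,"ym":81}
After op 19 (add /xw 88): {"al":65,"dfm":58,"sc":77,"xw":88,"ym":81}
After op 20 (remove /xw): {"al":65,"dfm":58,"sc":77,"ym":81}
After op 21 (add /gwy 4): {"al":65,"dfm":58,"gwy":4,"sc":77,"ym":81}
After op 22 (replace /al 13): {"al":13,"dfm":58,"gwy":4,"sc":77,"ym":81}
After op 23 (replace /al 93): {"al":93,"dfm":58,"gwy":4,"sc":77,"ym":81}
After op 24 (remove /al): {"dfm":58,"gwy":4,"sc":77,"ym":81}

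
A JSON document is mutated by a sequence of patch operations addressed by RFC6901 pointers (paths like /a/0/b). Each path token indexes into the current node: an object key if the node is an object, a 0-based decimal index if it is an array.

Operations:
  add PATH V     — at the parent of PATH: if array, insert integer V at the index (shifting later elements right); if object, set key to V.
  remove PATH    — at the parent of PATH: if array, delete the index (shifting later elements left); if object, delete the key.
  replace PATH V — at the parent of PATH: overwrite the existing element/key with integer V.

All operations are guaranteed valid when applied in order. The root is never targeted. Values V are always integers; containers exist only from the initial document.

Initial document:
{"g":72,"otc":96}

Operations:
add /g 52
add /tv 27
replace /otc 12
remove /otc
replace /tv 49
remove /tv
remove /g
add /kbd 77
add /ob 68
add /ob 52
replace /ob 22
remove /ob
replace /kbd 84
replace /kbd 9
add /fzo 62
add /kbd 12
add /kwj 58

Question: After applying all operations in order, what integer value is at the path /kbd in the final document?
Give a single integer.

After op 1 (add /g 52): {"g":52,"otc":96}
After op 2 (add /tv 27): {"g":52,"otc":96,"tv":27}
After op 3 (replace /otc 12): {"g":52,"otc":12,"tv":27}
After op 4 (remove /otc): {"g":52,"tv":27}
After op 5 (replace /tv 49): {"g":52,"tv":49}
After op 6 (remove /tv): {"g":52}
After op 7 (remove /g): {}
After op 8 (add /kbd 77): {"kbd":77}
After op 9 (add /ob 68): {"kbd":77,"ob":68}
After op 10 (add /ob 52): {"kbd":77,"ob":52}
After op 11 (replace /ob 22): {"kbd":77,"ob":22}
After op 12 (remove /ob): {"kbd":77}
After op 13 (replace /kbd 84): {"kbd":84}
After op 14 (replace /kbd 9): {"kbd":9}
After op 15 (add /fzo 62): {"fzo":62,"kbd":9}
After op 16 (add /kbd 12): {"fzo":62,"kbd":12}
After op 17 (add /kwj 58): {"fzo":62,"kbd":12,"kwj":58}
Value at /kbd: 12

Answer: 12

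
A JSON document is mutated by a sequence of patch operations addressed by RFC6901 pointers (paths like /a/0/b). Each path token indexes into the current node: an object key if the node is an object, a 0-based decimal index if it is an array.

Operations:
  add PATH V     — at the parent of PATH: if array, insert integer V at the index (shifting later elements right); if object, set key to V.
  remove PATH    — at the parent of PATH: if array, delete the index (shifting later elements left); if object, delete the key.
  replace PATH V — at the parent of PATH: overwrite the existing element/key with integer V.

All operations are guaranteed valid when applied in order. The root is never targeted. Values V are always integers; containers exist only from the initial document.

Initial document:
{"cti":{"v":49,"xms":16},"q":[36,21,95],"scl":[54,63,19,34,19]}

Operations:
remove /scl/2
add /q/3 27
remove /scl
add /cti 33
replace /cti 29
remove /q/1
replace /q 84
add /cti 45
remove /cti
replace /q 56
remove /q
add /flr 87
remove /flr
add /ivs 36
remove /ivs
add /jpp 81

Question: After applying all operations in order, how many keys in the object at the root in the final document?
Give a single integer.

Answer: 1

Derivation:
After op 1 (remove /scl/2): {"cti":{"v":49,"xms":16},"q":[36,21,95],"scl":[54,63,34,19]}
After op 2 (add /q/3 27): {"cti":{"v":49,"xms":16},"q":[36,21,95,27],"scl":[54,63,34,19]}
After op 3 (remove /scl): {"cti":{"v":49,"xms":16},"q":[36,21,95,27]}
After op 4 (add /cti 33): {"cti":33,"q":[36,21,95,27]}
After op 5 (replace /cti 29): {"cti":29,"q":[36,21,95,27]}
After op 6 (remove /q/1): {"cti":29,"q":[36,95,27]}
After op 7 (replace /q 84): {"cti":29,"q":84}
After op 8 (add /cti 45): {"cti":45,"q":84}
After op 9 (remove /cti): {"q":84}
After op 10 (replace /q 56): {"q":56}
After op 11 (remove /q): {}
After op 12 (add /flr 87): {"flr":87}
After op 13 (remove /flr): {}
After op 14 (add /ivs 36): {"ivs":36}
After op 15 (remove /ivs): {}
After op 16 (add /jpp 81): {"jpp":81}
Size at the root: 1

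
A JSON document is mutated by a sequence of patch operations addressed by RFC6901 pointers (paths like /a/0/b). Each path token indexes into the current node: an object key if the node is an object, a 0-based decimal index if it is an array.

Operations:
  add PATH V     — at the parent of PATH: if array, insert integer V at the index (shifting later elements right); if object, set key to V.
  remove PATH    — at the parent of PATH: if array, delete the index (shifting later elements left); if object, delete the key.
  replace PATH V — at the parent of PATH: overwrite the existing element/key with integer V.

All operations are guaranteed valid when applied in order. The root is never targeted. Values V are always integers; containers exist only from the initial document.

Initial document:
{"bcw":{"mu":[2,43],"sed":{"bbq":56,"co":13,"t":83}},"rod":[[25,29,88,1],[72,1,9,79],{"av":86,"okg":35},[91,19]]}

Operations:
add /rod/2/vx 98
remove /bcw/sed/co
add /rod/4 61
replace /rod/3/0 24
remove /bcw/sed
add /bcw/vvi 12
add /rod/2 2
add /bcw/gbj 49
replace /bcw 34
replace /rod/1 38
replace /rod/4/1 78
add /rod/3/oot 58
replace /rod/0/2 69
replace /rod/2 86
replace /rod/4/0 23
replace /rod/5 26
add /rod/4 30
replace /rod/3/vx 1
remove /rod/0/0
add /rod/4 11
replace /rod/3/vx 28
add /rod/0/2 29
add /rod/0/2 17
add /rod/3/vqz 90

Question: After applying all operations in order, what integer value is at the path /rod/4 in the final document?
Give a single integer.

Answer: 11

Derivation:
After op 1 (add /rod/2/vx 98): {"bcw":{"mu":[2,43],"sed":{"bbq":56,"co":13,"t":83}},"rod":[[25,29,88,1],[72,1,9,79],{"av":86,"okg":35,"vx":98},[91,19]]}
After op 2 (remove /bcw/sed/co): {"bcw":{"mu":[2,43],"sed":{"bbq":56,"t":83}},"rod":[[25,29,88,1],[72,1,9,79],{"av":86,"okg":35,"vx":98},[91,19]]}
After op 3 (add /rod/4 61): {"bcw":{"mu":[2,43],"sed":{"bbq":56,"t":83}},"rod":[[25,29,88,1],[72,1,9,79],{"av":86,"okg":35,"vx":98},[91,19],61]}
After op 4 (replace /rod/3/0 24): {"bcw":{"mu":[2,43],"sed":{"bbq":56,"t":83}},"rod":[[25,29,88,1],[72,1,9,79],{"av":86,"okg":35,"vx":98},[24,19],61]}
After op 5 (remove /bcw/sed): {"bcw":{"mu":[2,43]},"rod":[[25,29,88,1],[72,1,9,79],{"av":86,"okg":35,"vx":98},[24,19],61]}
After op 6 (add /bcw/vvi 12): {"bcw":{"mu":[2,43],"vvi":12},"rod":[[25,29,88,1],[72,1,9,79],{"av":86,"okg":35,"vx":98},[24,19],61]}
After op 7 (add /rod/2 2): {"bcw":{"mu":[2,43],"vvi":12},"rod":[[25,29,88,1],[72,1,9,79],2,{"av":86,"okg":35,"vx":98},[24,19],61]}
After op 8 (add /bcw/gbj 49): {"bcw":{"gbj":49,"mu":[2,43],"vvi":12},"rod":[[25,29,88,1],[72,1,9,79],2,{"av":86,"okg":35,"vx":98},[24,19],61]}
After op 9 (replace /bcw 34): {"bcw":34,"rod":[[25,29,88,1],[72,1,9,79],2,{"av":86,"okg":35,"vx":98},[24,19],61]}
After op 10 (replace /rod/1 38): {"bcw":34,"rod":[[25,29,88,1],38,2,{"av":86,"okg":35,"vx":98},[24,19],61]}
After op 11 (replace /rod/4/1 78): {"bcw":34,"rod":[[25,29,88,1],38,2,{"av":86,"okg":35,"vx":98},[24,78],61]}
After op 12 (add /rod/3/oot 58): {"bcw":34,"rod":[[25,29,88,1],38,2,{"av":86,"okg":35,"oot":58,"vx":98},[24,78],61]}
After op 13 (replace /rod/0/2 69): {"bcw":34,"rod":[[25,29,69,1],38,2,{"av":86,"okg":35,"oot":58,"vx":98},[24,78],61]}
After op 14 (replace /rod/2 86): {"bcw":34,"rod":[[25,29,69,1],38,86,{"av":86,"okg":35,"oot":58,"vx":98},[24,78],61]}
After op 15 (replace /rod/4/0 23): {"bcw":34,"rod":[[25,29,69,1],38,86,{"av":86,"okg":35,"oot":58,"vx":98},[23,78],61]}
After op 16 (replace /rod/5 26): {"bcw":34,"rod":[[25,29,69,1],38,86,{"av":86,"okg":35,"oot":58,"vx":98},[23,78],26]}
After op 17 (add /rod/4 30): {"bcw":34,"rod":[[25,29,69,1],38,86,{"av":86,"okg":35,"oot":58,"vx":98},30,[23,78],26]}
After op 18 (replace /rod/3/vx 1): {"bcw":34,"rod":[[25,29,69,1],38,86,{"av":86,"okg":35,"oot":58,"vx":1},30,[23,78],26]}
After op 19 (remove /rod/0/0): {"bcw":34,"rod":[[29,69,1],38,86,{"av":86,"okg":35,"oot":58,"vx":1},30,[23,78],26]}
After op 20 (add /rod/4 11): {"bcw":34,"rod":[[29,69,1],38,86,{"av":86,"okg":35,"oot":58,"vx":1},11,30,[23,78],26]}
After op 21 (replace /rod/3/vx 28): {"bcw":34,"rod":[[29,69,1],38,86,{"av":86,"okg":35,"oot":58,"vx":28},11,30,[23,78],26]}
After op 22 (add /rod/0/2 29): {"bcw":34,"rod":[[29,69,29,1],38,86,{"av":86,"okg":35,"oot":58,"vx":28},11,30,[23,78],26]}
After op 23 (add /rod/0/2 17): {"bcw":34,"rod":[[29,69,17,29,1],38,86,{"av":86,"okg":35,"oot":58,"vx":28},11,30,[23,78],26]}
After op 24 (add /rod/3/vqz 90): {"bcw":34,"rod":[[29,69,17,29,1],38,86,{"av":86,"okg":35,"oot":58,"vqz":90,"vx":28},11,30,[23,78],26]}
Value at /rod/4: 11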